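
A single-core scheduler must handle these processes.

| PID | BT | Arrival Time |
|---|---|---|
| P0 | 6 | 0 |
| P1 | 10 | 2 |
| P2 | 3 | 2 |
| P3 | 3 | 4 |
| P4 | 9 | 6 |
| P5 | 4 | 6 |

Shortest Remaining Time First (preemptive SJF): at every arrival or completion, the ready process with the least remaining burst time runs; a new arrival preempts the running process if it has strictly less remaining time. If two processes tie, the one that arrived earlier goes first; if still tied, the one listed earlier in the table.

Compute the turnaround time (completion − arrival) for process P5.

Gantt: | P0 0-2 | P2 2-5 | P3 5-8 | P0 8-12 | P5 12-16 | P4 16-25 | P1 25-35 |
Completion: P0=12  P1=35  P2=5  P3=8  P4=25  P5=16
Turnaround (C−A): P0=12  P1=33  P2=3  P3=4  P4=19  P5=10
Turnaround(P5) = completion − arrival = 16 − 6 = 10

10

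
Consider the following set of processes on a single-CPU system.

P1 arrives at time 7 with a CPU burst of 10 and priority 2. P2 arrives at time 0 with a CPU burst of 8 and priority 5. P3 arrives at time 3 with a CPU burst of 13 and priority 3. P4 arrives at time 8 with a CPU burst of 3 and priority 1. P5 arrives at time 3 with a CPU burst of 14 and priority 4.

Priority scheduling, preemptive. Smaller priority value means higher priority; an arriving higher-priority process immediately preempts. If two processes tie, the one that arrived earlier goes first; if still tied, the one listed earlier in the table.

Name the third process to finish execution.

P3

Gantt: | P2 0-3 | P3 3-7 | P1 7-8 | P4 8-11 | P1 11-20 | P3 20-29 | P5 29-43 | P2 43-48 |
Completion: P1=20  P2=48  P3=29  P4=11  P5=43
Turnaround (C−A): P1=13  P2=48  P3=26  P4=3  P5=40
Finish order: P4 → P1 → P3 → P5 → P2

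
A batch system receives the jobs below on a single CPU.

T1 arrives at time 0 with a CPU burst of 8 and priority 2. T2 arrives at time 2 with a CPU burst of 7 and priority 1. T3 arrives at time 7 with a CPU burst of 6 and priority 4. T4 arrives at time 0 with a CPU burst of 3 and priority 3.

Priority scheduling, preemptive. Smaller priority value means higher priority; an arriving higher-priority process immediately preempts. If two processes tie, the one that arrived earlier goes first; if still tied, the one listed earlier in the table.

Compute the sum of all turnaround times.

57

Timeline: | T1 0-2 | T2 2-9 | T1 9-15 | T4 15-18 | T3 18-24 |
Completion: T1=15  T2=9  T3=24  T4=18
Turnaround = completion − arrival: T1=15, T2=7, T3=17, T4=18
Total turnaround = 15 + 7 + 17 + 18 = 57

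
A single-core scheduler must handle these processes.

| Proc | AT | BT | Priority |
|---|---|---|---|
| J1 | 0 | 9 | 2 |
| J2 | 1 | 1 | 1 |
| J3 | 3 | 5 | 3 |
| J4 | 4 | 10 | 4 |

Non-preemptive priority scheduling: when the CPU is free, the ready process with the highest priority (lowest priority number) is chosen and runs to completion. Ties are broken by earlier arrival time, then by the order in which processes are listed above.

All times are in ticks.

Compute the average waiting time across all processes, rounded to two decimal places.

Schedule: | J1 0-9 | J2 9-10 | J3 10-15 | J4 15-25 |
Completion: J1=9  J2=10  J3=15  J4=25
Waiting times: J1=0, J2=8, J3=7, J4=11
Average waiting = (0+8+7+11) / 4 = 26/4 = 6.50

6.50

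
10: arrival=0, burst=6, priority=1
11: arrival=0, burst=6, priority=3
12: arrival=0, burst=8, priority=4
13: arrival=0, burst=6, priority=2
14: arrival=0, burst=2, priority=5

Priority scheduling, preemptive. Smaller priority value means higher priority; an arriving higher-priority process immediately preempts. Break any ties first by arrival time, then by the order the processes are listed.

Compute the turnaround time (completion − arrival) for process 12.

26

Timeline: | 10 0-6 | 13 6-12 | 11 12-18 | 12 18-26 | 14 26-28 |
Completion: 10=6  11=18  12=26  13=12  14=28
Turnaround (C−A): 10=6  11=18  12=26  13=12  14=28
Turnaround(12) = completion − arrival = 26 − 0 = 26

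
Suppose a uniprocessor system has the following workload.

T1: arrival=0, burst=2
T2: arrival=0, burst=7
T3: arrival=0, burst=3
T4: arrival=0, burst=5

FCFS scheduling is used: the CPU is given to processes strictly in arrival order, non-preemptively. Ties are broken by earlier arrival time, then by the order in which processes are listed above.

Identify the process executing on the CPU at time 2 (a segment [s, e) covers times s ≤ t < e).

Timeline: | T1 0-2 | T2 2-9 | T3 9-12 | T4 12-17 |
Completion: T1=2  T2=9  T3=12  T4=17

T2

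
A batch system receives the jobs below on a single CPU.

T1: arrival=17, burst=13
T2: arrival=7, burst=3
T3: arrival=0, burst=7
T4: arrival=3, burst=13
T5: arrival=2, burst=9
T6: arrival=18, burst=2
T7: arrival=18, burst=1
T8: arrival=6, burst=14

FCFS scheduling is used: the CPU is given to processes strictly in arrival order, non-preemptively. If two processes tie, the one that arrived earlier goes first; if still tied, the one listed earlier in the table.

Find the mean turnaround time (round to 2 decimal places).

Schedule: | T3 0-7 | T5 7-16 | T4 16-29 | T8 29-43 | T2 43-46 | T1 46-59 | T6 59-61 | T7 61-62 |
Completion: T1=59  T2=46  T3=7  T4=29  T5=16  T6=61  T7=62  T8=43
Turnaround (C−A): T1=42  T2=39  T3=7  T4=26  T5=14  T6=43  T7=44  T8=37
Turnaround times: T1=42, T2=39, T3=7, T4=26, T5=14, T6=43, T7=44, T8=37
Average turnaround = (42+39+7+26+14+43+44+37) / 8 = 252/8 = 31.50

31.50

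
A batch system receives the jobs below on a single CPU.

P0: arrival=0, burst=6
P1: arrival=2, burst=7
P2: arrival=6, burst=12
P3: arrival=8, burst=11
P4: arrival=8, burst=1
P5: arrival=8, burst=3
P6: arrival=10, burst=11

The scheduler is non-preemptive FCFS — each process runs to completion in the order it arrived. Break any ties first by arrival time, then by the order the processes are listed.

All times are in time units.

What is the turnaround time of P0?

6

Timeline: | P0 0-6 | P1 6-13 | P2 13-25 | P3 25-36 | P4 36-37 | P5 37-40 | P6 40-51 |
Completion: P0=6  P1=13  P2=25  P3=36  P4=37  P5=40  P6=51
Turnaround (C−A): P0=6  P1=11  P2=19  P3=28  P4=29  P5=32  P6=41
Turnaround(P0) = completion − arrival = 6 − 0 = 6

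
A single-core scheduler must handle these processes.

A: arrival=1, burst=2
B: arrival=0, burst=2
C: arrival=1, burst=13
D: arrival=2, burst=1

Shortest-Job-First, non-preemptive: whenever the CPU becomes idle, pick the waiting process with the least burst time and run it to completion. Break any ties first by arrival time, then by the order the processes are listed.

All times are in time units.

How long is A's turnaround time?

Gantt: | B 0-2 | D 2-3 | A 3-5 | C 5-18 |
Completion: A=5  B=2  C=18  D=3
Turnaround (C−A): A=4  B=2  C=17  D=1
Turnaround(A) = completion − arrival = 5 − 1 = 4

4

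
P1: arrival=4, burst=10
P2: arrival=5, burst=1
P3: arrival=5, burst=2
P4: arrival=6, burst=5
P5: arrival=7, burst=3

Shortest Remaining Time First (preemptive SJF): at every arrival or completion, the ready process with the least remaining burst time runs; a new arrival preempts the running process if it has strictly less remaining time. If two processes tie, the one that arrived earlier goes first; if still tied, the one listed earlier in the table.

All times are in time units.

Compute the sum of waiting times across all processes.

Gantt: | idle 0-4 | P1 4-5 | P2 5-6 | P3 6-8 | P5 8-11 | P4 11-16 | P1 16-25 |
Completion: P1=25  P2=6  P3=8  P4=16  P5=11
Waiting = turnaround − burst: P1=11, P2=0, P3=1, P4=5, P5=1
Total waiting = 11 + 0 + 1 + 5 + 1 = 18

18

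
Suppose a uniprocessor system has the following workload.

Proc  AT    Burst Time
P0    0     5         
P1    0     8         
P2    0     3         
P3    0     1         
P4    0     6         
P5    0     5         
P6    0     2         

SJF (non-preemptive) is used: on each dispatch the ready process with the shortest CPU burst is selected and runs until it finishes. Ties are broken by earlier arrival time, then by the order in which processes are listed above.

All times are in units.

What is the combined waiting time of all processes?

Gantt: | P3 0-1 | P6 1-3 | P2 3-6 | P0 6-11 | P5 11-16 | P4 16-22 | P1 22-30 |
Completion: P0=11  P1=30  P2=6  P3=1  P4=22  P5=16  P6=3
Turnaround (C−A): P0=11  P1=30  P2=6  P3=1  P4=22  P5=16  P6=3
Waiting = turnaround − burst: P0=6, P1=22, P2=3, P3=0, P4=16, P5=11, P6=1
Total waiting = 6 + 22 + 3 + 0 + 16 + 11 + 1 = 59

59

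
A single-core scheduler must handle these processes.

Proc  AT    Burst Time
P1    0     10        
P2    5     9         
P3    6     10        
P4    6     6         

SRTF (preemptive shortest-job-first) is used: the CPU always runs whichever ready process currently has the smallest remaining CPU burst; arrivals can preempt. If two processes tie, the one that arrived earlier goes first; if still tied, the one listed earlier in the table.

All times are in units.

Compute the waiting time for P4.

4

Timeline: | P1 0-10 | P4 10-16 | P2 16-25 | P3 25-35 |
Completion: P1=10  P2=25  P3=35  P4=16
Turnaround (C−A): P1=10  P2=20  P3=29  P4=10
Waiting(P4) = turnaround − burst = 10 − 6 = 4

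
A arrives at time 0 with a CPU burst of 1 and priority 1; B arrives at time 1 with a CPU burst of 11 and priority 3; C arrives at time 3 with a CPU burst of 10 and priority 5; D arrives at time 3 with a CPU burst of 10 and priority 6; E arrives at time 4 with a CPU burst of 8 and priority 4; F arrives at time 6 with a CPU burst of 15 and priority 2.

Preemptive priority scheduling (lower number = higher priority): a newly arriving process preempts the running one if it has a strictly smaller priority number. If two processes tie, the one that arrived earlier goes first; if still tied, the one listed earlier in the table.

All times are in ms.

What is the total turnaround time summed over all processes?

167

Schedule: | A 0-1 | B 1-6 | F 6-21 | B 21-27 | E 27-35 | C 35-45 | D 45-55 |
Completion: A=1  B=27  C=45  D=55  E=35  F=21
Turnaround = completion − arrival: A=1, B=26, C=42, D=52, E=31, F=15
Total turnaround = 1 + 26 + 42 + 52 + 31 + 15 = 167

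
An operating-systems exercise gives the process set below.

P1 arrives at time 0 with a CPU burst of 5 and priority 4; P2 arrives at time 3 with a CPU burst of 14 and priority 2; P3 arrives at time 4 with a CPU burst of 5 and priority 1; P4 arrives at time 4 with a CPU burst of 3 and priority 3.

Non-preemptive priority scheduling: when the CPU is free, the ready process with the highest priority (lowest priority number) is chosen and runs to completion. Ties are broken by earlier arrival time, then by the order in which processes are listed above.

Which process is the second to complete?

Timeline: | P1 0-5 | P3 5-10 | P2 10-24 | P4 24-27 |
Completion: P1=5  P2=24  P3=10  P4=27
Finish order: P1 → P3 → P2 → P4

P3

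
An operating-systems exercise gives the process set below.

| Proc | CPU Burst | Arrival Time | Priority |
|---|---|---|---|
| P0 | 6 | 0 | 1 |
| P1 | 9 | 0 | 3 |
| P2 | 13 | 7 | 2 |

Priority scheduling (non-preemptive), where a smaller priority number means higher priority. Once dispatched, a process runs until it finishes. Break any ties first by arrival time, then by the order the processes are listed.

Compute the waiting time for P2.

Schedule: | P0 0-6 | P1 6-15 | P2 15-28 |
Completion: P0=6  P1=15  P2=28
Turnaround (C−A): P0=6  P1=15  P2=21
Waiting(P2) = turnaround − burst = 21 − 13 = 8

8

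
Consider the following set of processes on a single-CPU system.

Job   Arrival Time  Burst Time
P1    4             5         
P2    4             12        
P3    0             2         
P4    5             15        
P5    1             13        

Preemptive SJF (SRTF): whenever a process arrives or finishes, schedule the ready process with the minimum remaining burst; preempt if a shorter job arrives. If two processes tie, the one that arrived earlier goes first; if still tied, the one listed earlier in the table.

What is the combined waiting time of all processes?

Timeline: | P3 0-2 | P5 2-4 | P1 4-9 | P5 9-20 | P2 20-32 | P4 32-47 |
Completion: P1=9  P2=32  P3=2  P4=47  P5=20
Turnaround (C−A): P1=5  P2=28  P3=2  P4=42  P5=19
Waiting = turnaround − burst: P1=0, P2=16, P3=0, P4=27, P5=6
Total waiting = 0 + 16 + 0 + 27 + 6 = 49

49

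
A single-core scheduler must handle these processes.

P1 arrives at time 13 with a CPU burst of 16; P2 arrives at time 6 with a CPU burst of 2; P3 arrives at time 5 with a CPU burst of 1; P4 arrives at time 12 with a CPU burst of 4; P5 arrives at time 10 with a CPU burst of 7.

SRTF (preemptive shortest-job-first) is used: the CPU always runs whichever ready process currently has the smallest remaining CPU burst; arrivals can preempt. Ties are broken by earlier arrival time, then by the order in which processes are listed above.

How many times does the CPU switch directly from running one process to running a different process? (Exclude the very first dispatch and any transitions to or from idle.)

4

Timeline: | idle 0-5 | P3 5-6 | P2 6-8 | idle 8-10 | P5 10-12 | P4 12-16 | P5 16-21 | P1 21-37 |
Completion: P1=37  P2=8  P3=6  P4=16  P5=21
Turnaround (C−A): P1=24  P2=2  P3=1  P4=4  P5=11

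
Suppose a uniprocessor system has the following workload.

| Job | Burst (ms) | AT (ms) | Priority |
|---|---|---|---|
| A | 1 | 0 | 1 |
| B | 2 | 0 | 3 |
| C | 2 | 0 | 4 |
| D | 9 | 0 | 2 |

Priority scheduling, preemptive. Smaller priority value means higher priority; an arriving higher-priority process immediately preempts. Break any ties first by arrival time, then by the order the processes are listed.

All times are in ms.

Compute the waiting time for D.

Schedule: | A 0-1 | D 1-10 | B 10-12 | C 12-14 |
Completion: A=1  B=12  C=14  D=10
Waiting(D) = turnaround − burst = 10 − 9 = 1

1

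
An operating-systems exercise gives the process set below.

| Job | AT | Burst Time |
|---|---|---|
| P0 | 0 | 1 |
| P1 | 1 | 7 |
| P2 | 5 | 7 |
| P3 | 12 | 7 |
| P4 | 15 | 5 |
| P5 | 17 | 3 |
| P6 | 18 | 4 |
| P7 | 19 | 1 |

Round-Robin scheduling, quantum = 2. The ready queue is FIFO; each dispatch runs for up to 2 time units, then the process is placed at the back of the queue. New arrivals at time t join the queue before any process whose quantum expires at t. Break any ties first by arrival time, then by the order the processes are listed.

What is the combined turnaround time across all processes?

102

Schedule: | P0 0-1 | P1 1-5 | P2 5-7 | P1 7-9 | P2 9-11 | P1 11-12 | P2 12-14 | P3 14-16 | P2 16-17 | P4 17-19 | P3 19-21 | P5 21-23 | P6 23-25 | P7 25-26 | P4 26-28 | P3 28-30 | P5 30-31 | P6 31-33 | P4 33-34 | P3 34-35 |
Completion: P0=1  P1=12  P2=17  P3=35  P4=34  P5=31  P6=33  P7=26
Turnaround = completion − arrival: P0=1, P1=11, P2=12, P3=23, P4=19, P5=14, P6=15, P7=7
Total turnaround = 1 + 11 + 12 + 23 + 19 + 14 + 15 + 7 = 102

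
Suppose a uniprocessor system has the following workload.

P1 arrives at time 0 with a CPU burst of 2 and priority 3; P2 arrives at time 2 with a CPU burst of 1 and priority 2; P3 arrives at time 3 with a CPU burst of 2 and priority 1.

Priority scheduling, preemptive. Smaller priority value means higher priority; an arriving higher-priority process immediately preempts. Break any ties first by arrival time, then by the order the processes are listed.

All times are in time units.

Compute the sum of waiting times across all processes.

Schedule: | P1 0-2 | P2 2-3 | P3 3-5 |
Completion: P1=2  P2=3  P3=5
Waiting = turnaround − burst: P1=0, P2=0, P3=0
Total waiting = 0 + 0 + 0 = 0

0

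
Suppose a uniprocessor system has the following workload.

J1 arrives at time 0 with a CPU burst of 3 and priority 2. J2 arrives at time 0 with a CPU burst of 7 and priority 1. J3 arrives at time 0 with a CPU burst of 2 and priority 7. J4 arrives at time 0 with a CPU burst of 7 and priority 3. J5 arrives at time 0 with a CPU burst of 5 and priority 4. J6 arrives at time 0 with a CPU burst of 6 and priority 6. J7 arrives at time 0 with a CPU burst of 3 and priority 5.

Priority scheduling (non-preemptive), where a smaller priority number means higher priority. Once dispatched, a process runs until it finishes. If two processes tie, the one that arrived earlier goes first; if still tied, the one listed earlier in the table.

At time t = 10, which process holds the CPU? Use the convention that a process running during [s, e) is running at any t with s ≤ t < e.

J4

Timeline: | J2 0-7 | J1 7-10 | J4 10-17 | J5 17-22 | J7 22-25 | J6 25-31 | J3 31-33 |
Completion: J1=10  J2=7  J3=33  J4=17  J5=22  J6=31  J7=25
Turnaround (C−A): J1=10  J2=7  J3=33  J4=17  J5=22  J6=31  J7=25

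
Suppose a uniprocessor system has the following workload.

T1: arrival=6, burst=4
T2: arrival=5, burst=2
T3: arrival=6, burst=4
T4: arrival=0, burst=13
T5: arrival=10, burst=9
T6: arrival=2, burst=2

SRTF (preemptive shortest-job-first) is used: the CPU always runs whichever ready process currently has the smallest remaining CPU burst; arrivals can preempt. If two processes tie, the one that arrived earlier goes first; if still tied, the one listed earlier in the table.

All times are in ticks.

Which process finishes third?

T1

Gantt: | T4 0-2 | T6 2-4 | T4 4-5 | T2 5-7 | T1 7-11 | T3 11-15 | T5 15-24 | T4 24-34 |
Completion: T1=11  T2=7  T3=15  T4=34  T5=24  T6=4
Turnaround (C−A): T1=5  T2=2  T3=9  T4=34  T5=14  T6=2
Finish order: T6 → T2 → T1 → T3 → T5 → T4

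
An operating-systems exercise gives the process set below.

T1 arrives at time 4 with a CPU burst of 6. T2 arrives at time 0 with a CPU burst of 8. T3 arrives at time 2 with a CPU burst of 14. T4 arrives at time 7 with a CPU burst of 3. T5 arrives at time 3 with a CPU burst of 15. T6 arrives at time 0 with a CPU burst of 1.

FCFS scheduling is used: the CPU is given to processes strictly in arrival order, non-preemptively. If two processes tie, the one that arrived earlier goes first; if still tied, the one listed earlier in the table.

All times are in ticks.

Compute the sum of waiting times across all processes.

106

Timeline: | T2 0-8 | T6 8-9 | T3 9-23 | T5 23-38 | T1 38-44 | T4 44-47 |
Completion: T1=44  T2=8  T3=23  T4=47  T5=38  T6=9
Turnaround (C−A): T1=40  T2=8  T3=21  T4=40  T5=35  T6=9
Waiting = turnaround − burst: T1=34, T2=0, T3=7, T4=37, T5=20, T6=8
Total waiting = 34 + 0 + 7 + 37 + 20 + 8 = 106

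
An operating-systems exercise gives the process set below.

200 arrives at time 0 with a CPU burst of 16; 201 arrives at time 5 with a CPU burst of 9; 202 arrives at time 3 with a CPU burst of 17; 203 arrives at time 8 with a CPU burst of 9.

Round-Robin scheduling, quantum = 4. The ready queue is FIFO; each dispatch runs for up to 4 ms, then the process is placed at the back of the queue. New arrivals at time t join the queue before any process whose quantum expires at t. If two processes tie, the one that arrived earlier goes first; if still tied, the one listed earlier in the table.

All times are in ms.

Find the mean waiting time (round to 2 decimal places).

29.75

Schedule: | 200 0-4 | 202 4-8 | 200 8-12 | 201 12-16 | 203 16-20 | 202 20-24 | 200 24-28 | 201 28-32 | 203 32-36 | 202 36-40 | 200 40-44 | 201 44-45 | 203 45-46 | 202 46-51 |
Completion: 200=44  201=45  202=51  203=46
Turnaround (C−A): 200=44  201=40  202=48  203=38
Waiting times: 200=28, 201=31, 202=31, 203=29
Average waiting = (28+31+31+29) / 4 = 119/4 = 29.75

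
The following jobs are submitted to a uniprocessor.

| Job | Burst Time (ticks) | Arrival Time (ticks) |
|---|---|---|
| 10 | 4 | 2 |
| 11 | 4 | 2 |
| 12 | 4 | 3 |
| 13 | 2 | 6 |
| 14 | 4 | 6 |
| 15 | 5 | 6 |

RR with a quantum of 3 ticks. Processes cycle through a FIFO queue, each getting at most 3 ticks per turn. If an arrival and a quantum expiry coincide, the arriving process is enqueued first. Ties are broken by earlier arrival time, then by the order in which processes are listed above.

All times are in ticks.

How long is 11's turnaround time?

19

Schedule: | idle 0-2 | 10 2-5 | 11 5-8 | 12 8-11 | 10 11-12 | 13 12-14 | 14 14-17 | 15 17-20 | 11 20-21 | 12 21-22 | 14 22-23 | 15 23-25 |
Completion: 10=12  11=21  12=22  13=14  14=23  15=25
Turnaround (C−A): 10=10  11=19  12=19  13=8  14=17  15=19
Turnaround(11) = completion − arrival = 21 − 2 = 19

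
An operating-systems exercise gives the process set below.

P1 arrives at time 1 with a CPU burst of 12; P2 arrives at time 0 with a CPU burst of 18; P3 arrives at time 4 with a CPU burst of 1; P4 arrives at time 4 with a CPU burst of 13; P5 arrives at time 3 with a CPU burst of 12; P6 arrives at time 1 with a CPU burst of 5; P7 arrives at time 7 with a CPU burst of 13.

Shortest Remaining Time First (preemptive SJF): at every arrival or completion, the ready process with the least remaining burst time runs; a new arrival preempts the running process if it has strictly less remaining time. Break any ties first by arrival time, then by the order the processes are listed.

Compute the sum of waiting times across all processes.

143

Schedule: | P2 0-1 | P6 1-4 | P3 4-5 | P6 5-7 | P1 7-19 | P5 19-31 | P4 31-44 | P7 44-57 | P2 57-74 |
Completion: P1=19  P2=74  P3=5  P4=44  P5=31  P6=7  P7=57
Turnaround (C−A): P1=18  P2=74  P3=1  P4=40  P5=28  P6=6  P7=50
Waiting = turnaround − burst: P1=6, P2=56, P3=0, P4=27, P5=16, P6=1, P7=37
Total waiting = 6 + 56 + 0 + 27 + 16 + 1 + 37 = 143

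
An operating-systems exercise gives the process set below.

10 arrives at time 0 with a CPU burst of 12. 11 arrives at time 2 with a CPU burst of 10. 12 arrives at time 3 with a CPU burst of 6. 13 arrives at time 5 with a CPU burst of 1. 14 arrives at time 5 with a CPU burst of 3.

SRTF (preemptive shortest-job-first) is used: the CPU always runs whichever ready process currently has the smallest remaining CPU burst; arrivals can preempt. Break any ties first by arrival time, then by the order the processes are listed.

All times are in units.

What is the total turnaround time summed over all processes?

67

Timeline: | 10 0-3 | 12 3-5 | 13 5-6 | 14 6-9 | 12 9-13 | 10 13-22 | 11 22-32 |
Completion: 10=22  11=32  12=13  13=6  14=9
Turnaround (C−A): 10=22  11=30  12=10  13=1  14=4
Turnaround = completion − arrival: 10=22, 11=30, 12=10, 13=1, 14=4
Total turnaround = 22 + 30 + 10 + 1 + 4 = 67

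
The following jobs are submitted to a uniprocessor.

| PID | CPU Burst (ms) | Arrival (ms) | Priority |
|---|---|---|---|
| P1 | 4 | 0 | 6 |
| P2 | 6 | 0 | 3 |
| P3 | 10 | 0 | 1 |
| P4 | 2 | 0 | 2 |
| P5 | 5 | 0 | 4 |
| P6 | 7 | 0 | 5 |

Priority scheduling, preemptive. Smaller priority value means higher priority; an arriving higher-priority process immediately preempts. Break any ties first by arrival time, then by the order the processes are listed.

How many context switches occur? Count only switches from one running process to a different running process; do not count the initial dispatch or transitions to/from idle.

5

Gantt: | P3 0-10 | P4 10-12 | P2 12-18 | P5 18-23 | P6 23-30 | P1 30-34 |
Completion: P1=34  P2=18  P3=10  P4=12  P5=23  P6=30
Turnaround (C−A): P1=34  P2=18  P3=10  P4=12  P5=23  P6=30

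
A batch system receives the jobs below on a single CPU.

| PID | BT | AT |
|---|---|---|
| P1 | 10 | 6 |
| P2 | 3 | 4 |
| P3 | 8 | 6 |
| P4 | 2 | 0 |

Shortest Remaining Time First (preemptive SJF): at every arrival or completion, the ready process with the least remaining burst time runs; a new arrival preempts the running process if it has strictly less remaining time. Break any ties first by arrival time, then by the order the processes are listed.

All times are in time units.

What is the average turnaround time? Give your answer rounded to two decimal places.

8.25

Schedule: | P4 0-2 | idle 2-4 | P2 4-7 | P3 7-15 | P1 15-25 |
Completion: P1=25  P2=7  P3=15  P4=2
Turnaround times: P1=19, P2=3, P3=9, P4=2
Average turnaround = (19+3+9+2) / 4 = 33/4 = 8.25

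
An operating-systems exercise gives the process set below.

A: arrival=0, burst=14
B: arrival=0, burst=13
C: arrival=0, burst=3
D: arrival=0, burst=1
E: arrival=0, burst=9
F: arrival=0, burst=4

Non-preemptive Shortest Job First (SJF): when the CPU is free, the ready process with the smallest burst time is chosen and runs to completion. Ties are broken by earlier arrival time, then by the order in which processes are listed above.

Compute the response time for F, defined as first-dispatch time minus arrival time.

4

Timeline: | D 0-1 | C 1-4 | F 4-8 | E 8-17 | B 17-30 | A 30-44 |
Completion: A=44  B=30  C=4  D=1  E=17  F=8
Response(F) = first start − arrival = 4 − 0 = 4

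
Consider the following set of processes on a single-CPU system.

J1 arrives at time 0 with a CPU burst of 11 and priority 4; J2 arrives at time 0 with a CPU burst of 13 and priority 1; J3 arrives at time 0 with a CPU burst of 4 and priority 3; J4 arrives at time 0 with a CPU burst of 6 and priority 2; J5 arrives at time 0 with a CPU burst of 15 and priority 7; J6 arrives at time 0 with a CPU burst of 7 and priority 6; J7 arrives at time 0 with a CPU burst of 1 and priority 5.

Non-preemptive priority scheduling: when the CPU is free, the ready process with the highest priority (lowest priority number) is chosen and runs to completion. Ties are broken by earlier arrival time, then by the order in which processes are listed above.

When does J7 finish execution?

Schedule: | J2 0-13 | J4 13-19 | J3 19-23 | J1 23-34 | J7 34-35 | J6 35-42 | J5 42-57 |
Completion: J1=34  J2=13  J3=23  J4=19  J5=57  J6=42  J7=35
Turnaround (C−A): J1=34  J2=13  J3=23  J4=19  J5=57  J6=42  J7=35

35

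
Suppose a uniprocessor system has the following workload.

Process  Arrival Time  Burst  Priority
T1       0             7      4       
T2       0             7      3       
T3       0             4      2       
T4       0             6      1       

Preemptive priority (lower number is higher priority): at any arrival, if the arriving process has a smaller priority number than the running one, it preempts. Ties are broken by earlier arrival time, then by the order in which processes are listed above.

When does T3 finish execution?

10

Timeline: | T4 0-6 | T3 6-10 | T2 10-17 | T1 17-24 |
Completion: T1=24  T2=17  T3=10  T4=6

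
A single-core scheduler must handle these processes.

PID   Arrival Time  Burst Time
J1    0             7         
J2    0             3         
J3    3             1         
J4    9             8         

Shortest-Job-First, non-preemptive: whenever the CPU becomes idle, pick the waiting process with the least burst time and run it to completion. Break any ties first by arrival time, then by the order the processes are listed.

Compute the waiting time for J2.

0

Schedule: | J2 0-3 | J3 3-4 | J1 4-11 | J4 11-19 |
Completion: J1=11  J2=3  J3=4  J4=19
Turnaround (C−A): J1=11  J2=3  J3=1  J4=10
Waiting(J2) = turnaround − burst = 3 − 3 = 0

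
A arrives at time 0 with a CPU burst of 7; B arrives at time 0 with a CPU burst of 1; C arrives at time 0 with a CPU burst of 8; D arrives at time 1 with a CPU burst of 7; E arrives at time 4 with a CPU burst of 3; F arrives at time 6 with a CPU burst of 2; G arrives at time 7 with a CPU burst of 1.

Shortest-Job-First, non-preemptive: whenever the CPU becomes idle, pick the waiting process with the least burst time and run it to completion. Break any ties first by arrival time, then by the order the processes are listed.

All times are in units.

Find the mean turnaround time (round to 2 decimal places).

10.71

Schedule: | B 0-1 | A 1-8 | G 8-9 | F 9-11 | E 11-14 | D 14-21 | C 21-29 |
Completion: A=8  B=1  C=29  D=21  E=14  F=11  G=9
Turnaround (C−A): A=8  B=1  C=29  D=20  E=10  F=5  G=2
Turnaround times: A=8, B=1, C=29, D=20, E=10, F=5, G=2
Average turnaround = (8+1+29+20+10+5+2) / 7 = 75/7 = 10.71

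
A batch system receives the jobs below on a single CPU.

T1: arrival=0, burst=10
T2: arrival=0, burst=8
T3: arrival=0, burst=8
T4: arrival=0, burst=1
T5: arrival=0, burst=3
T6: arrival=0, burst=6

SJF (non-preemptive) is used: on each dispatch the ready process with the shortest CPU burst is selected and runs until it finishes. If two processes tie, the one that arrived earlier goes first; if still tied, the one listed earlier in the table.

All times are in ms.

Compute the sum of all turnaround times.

95

Gantt: | T4 0-1 | T5 1-4 | T6 4-10 | T2 10-18 | T3 18-26 | T1 26-36 |
Completion: T1=36  T2=18  T3=26  T4=1  T5=4  T6=10
Turnaround = completion − arrival: T1=36, T2=18, T3=26, T4=1, T5=4, T6=10
Total turnaround = 36 + 18 + 26 + 1 + 4 + 10 = 95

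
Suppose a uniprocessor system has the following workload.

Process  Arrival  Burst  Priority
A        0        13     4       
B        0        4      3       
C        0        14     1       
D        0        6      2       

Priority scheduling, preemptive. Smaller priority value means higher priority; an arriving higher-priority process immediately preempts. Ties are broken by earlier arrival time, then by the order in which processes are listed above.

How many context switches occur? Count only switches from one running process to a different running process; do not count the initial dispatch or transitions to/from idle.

Gantt: | C 0-14 | D 14-20 | B 20-24 | A 24-37 |
Completion: A=37  B=24  C=14  D=20
Turnaround (C−A): A=37  B=24  C=14  D=20

3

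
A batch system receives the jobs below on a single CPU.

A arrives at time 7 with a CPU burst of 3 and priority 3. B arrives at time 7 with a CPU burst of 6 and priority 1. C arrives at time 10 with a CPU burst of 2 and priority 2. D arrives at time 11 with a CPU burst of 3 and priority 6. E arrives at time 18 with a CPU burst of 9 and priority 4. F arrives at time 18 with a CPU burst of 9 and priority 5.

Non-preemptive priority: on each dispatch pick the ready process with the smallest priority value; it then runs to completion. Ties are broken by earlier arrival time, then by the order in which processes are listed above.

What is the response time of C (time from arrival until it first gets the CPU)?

3

Schedule: | idle 0-7 | B 7-13 | C 13-15 | A 15-18 | E 18-27 | F 27-36 | D 36-39 |
Completion: A=18  B=13  C=15  D=39  E=27  F=36
Turnaround (C−A): A=11  B=6  C=5  D=28  E=9  F=18
Response(C) = first start − arrival = 13 − 10 = 3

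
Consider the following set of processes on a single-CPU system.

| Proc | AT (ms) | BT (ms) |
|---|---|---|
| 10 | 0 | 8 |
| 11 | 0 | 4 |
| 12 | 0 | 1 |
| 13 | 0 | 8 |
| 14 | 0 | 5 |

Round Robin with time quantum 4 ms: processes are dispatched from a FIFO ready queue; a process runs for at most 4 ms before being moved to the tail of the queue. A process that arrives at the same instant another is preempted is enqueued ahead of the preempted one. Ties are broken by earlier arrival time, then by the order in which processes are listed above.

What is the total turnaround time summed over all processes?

89

Timeline: | 10 0-4 | 11 4-8 | 12 8-9 | 13 9-13 | 14 13-17 | 10 17-21 | 13 21-25 | 14 25-26 |
Completion: 10=21  11=8  12=9  13=25  14=26
Turnaround = completion − arrival: 10=21, 11=8, 12=9, 13=25, 14=26
Total turnaround = 21 + 8 + 9 + 25 + 26 = 89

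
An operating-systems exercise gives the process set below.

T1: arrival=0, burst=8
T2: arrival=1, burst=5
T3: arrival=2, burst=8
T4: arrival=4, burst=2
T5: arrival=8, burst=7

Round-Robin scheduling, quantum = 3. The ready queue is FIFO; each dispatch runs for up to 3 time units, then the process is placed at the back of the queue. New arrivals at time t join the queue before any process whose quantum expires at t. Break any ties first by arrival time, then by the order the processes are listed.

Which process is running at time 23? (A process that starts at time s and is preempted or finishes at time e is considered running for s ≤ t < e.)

T1

Timeline: | T1 0-3 | T2 3-6 | T3 6-9 | T1 9-12 | T4 12-14 | T2 14-16 | T5 16-19 | T3 19-22 | T1 22-24 | T5 24-27 | T3 27-29 | T5 29-30 |
Completion: T1=24  T2=16  T3=29  T4=14  T5=30
Turnaround (C−A): T1=24  T2=15  T3=27  T4=10  T5=22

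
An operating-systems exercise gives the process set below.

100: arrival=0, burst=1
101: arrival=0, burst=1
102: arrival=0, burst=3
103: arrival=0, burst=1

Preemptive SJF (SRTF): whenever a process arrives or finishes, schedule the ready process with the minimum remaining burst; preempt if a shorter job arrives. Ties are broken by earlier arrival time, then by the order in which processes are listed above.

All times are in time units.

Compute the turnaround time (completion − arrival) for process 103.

3

Timeline: | 100 0-1 | 101 1-2 | 103 2-3 | 102 3-6 |
Completion: 100=1  101=2  102=6  103=3
Turnaround (C−A): 100=1  101=2  102=6  103=3
Turnaround(103) = completion − arrival = 3 − 0 = 3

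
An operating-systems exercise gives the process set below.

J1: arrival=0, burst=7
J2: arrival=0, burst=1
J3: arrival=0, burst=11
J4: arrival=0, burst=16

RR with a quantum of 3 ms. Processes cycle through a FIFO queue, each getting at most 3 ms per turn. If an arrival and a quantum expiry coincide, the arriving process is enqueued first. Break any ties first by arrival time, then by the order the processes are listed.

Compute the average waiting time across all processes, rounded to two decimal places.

Schedule: | J1 0-3 | J2 3-4 | J3 4-7 | J4 7-10 | J1 10-13 | J3 13-16 | J4 16-19 | J1 19-20 | J3 20-23 | J4 23-26 | J3 26-28 | J4 28-35 |
Completion: J1=20  J2=4  J3=28  J4=35
Waiting times: J1=13, J2=3, J3=17, J4=19
Average waiting = (13+3+17+19) / 4 = 52/4 = 13.00

13.00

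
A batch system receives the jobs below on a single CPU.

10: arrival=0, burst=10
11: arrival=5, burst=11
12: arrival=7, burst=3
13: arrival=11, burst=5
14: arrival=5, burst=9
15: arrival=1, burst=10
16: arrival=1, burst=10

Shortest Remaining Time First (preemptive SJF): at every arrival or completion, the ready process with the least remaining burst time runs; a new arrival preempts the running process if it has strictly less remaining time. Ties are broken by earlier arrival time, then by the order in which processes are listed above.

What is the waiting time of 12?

Schedule: | 10 0-10 | 12 10-13 | 13 13-18 | 14 18-27 | 15 27-37 | 16 37-47 | 11 47-58 |
Completion: 10=10  11=58  12=13  13=18  14=27  15=37  16=47
Waiting(12) = turnaround − burst = 6 − 3 = 3

3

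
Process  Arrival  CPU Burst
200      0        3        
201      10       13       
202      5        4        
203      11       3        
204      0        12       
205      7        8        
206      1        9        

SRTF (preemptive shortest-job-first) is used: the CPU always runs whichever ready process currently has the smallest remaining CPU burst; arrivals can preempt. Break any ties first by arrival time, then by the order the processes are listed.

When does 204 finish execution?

Timeline: | 200 0-3 | 206 3-5 | 202 5-9 | 206 9-11 | 203 11-14 | 206 14-19 | 205 19-27 | 204 27-39 | 201 39-52 |
Completion: 200=3  201=52  202=9  203=14  204=39  205=27  206=19
Turnaround (C−A): 200=3  201=42  202=4  203=3  204=39  205=20  206=18

39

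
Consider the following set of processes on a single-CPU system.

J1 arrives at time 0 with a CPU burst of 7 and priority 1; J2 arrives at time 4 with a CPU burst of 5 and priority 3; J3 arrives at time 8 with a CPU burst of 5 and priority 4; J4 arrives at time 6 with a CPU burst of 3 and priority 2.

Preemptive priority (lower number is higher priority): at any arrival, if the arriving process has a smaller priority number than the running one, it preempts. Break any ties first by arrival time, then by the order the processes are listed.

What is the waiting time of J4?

1

Schedule: | J1 0-7 | J4 7-10 | J2 10-15 | J3 15-20 |
Completion: J1=7  J2=15  J3=20  J4=10
Turnaround (C−A): J1=7  J2=11  J3=12  J4=4
Waiting(J4) = turnaround − burst = 4 − 3 = 1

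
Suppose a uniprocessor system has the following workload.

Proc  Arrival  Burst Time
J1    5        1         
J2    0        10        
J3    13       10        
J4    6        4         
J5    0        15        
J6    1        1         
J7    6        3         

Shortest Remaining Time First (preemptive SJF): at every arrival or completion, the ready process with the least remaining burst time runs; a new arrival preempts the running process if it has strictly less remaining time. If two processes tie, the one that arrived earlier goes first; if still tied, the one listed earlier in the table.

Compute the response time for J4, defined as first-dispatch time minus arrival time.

3

Gantt: | J2 0-1 | J6 1-2 | J2 2-5 | J1 5-6 | J7 6-9 | J4 9-13 | J2 13-19 | J3 19-29 | J5 29-44 |
Completion: J1=6  J2=19  J3=29  J4=13  J5=44  J6=2  J7=9
Turnaround (C−A): J1=1  J2=19  J3=16  J4=7  J5=44  J6=1  J7=3
Response(J4) = first start − arrival = 9 − 6 = 3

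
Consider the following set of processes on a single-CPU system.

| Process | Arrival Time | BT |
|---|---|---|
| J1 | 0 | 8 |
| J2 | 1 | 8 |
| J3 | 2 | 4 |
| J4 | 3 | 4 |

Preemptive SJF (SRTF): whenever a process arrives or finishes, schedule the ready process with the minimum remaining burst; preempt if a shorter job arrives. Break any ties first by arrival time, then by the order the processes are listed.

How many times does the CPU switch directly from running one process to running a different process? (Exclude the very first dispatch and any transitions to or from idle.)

Timeline: | J1 0-2 | J3 2-6 | J4 6-10 | J1 10-16 | J2 16-24 |
Completion: J1=16  J2=24  J3=6  J4=10

4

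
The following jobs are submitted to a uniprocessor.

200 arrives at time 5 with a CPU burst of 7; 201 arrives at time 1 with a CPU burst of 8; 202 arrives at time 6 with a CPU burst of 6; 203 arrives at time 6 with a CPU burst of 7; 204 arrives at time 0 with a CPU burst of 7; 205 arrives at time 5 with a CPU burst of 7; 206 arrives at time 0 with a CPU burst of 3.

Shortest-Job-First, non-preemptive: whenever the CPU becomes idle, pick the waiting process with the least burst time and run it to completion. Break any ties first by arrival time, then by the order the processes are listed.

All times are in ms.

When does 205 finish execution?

Timeline: | 206 0-3 | 204 3-10 | 202 10-16 | 200 16-23 | 205 23-30 | 203 30-37 | 201 37-45 |
Completion: 200=23  201=45  202=16  203=37  204=10  205=30  206=3
Turnaround (C−A): 200=18  201=44  202=10  203=31  204=10  205=25  206=3

30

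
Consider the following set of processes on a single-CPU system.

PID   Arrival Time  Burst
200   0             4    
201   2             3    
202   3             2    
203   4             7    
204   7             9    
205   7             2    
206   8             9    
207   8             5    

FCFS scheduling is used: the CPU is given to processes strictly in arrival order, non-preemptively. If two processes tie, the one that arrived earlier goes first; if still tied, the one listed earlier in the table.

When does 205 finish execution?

27

Schedule: | 200 0-4 | 201 4-7 | 202 7-9 | 203 9-16 | 204 16-25 | 205 25-27 | 206 27-36 | 207 36-41 |
Completion: 200=4  201=7  202=9  203=16  204=25  205=27  206=36  207=41
Turnaround (C−A): 200=4  201=5  202=6  203=12  204=18  205=20  206=28  207=33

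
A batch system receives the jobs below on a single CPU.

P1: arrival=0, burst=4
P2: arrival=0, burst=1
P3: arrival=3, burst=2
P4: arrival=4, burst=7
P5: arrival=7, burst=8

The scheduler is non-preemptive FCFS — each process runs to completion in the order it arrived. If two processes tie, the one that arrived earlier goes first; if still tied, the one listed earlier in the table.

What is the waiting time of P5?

7

Schedule: | P1 0-4 | P2 4-5 | P3 5-7 | P4 7-14 | P5 14-22 |
Completion: P1=4  P2=5  P3=7  P4=14  P5=22
Turnaround (C−A): P1=4  P2=5  P3=4  P4=10  P5=15
Waiting(P5) = turnaround − burst = 15 − 8 = 7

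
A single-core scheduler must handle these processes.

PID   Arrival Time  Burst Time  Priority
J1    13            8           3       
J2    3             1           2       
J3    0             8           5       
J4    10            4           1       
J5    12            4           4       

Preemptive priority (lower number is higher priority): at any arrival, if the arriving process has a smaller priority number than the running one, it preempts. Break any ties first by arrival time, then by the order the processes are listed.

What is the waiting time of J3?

1

Gantt: | J3 0-3 | J2 3-4 | J3 4-9 | idle 9-10 | J4 10-14 | J1 14-22 | J5 22-26 |
Completion: J1=22  J2=4  J3=9  J4=14  J5=26
Turnaround (C−A): J1=9  J2=1  J3=9  J4=4  J5=14
Waiting(J3) = turnaround − burst = 9 − 8 = 1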